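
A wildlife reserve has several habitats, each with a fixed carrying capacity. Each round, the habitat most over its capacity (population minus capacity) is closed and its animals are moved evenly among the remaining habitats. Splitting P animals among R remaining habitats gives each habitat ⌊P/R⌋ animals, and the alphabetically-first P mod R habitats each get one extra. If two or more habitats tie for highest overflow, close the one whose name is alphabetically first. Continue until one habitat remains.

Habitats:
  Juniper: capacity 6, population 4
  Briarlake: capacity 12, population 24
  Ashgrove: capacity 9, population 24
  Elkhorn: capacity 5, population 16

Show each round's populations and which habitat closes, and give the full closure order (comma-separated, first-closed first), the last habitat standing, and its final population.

Round 1: Ashgrove=24 Briarlake=24 Elkhorn=16 Juniper=4 → close Ashgrove (overflow 15)
  24÷3 = 8 each, +1 to first 0
Round 2: Briarlake=32 Elkhorn=24 Juniper=12 → close Briarlake (overflow 20)
  32÷2 = 16 each, +1 to first 0
Round 3: Elkhorn=40 Juniper=28 → close Elkhorn (overflow 35)
  40÷1 = 40 each, +1 to first 0

Closure order: Ashgrove, Briarlake, Elkhorn
Last habitat: Juniper with 68 animals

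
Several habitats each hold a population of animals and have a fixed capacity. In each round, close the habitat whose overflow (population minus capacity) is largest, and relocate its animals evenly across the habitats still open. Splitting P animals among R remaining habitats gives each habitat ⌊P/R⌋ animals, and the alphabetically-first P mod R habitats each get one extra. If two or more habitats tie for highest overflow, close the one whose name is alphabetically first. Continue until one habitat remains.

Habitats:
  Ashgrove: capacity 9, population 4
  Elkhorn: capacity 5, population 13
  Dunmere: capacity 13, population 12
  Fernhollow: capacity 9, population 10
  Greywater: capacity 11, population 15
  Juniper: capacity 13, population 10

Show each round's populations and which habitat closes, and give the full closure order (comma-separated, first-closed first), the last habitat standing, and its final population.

Closure order: Elkhorn, Greywater, Fernhollow, Dunmere, Ashgrove
Last habitat: Juniper with 64 animals

Round 1: Ashgrove=4 Dunmere=12 Elkhorn=13 Fernhollow=10 Greywater=15 Juniper=10 → close Elkhorn (overflow 8)
  13÷5 = 2 each, +1 to first 3
Round 2: Ashgrove=7 Dunmere=15 Fernhollow=13 Greywater=17 Juniper=12 → close Greywater (overflow 6)
  17÷4 = 4 each, +1 to first 1
Round 3: Ashgrove=12 Dunmere=19 Fernhollow=17 Juniper=16 → close Fernhollow (overflow 8)
  17÷3 = 5 each, +1 to first 2
Round 4: Ashgrove=18 Dunmere=25 Juniper=21 → close Dunmere (overflow 12)
  25÷2 = 12 each, +1 to first 1
Round 5: Ashgrove=31 Juniper=33 → close Ashgrove (overflow 22)
  31÷1 = 31 each, +1 to first 0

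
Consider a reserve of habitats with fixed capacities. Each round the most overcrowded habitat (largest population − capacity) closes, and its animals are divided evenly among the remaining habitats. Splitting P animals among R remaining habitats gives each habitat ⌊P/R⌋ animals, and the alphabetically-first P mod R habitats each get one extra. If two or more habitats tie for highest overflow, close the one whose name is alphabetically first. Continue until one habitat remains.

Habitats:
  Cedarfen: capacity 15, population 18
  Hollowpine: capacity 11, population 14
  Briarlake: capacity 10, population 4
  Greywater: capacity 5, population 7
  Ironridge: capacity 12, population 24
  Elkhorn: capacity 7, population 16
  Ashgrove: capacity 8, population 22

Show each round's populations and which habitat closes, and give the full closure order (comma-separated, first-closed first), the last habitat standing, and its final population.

Round 1: Ashgrove=22 Briarlake=4 Cedarfen=18 Elkhorn=16 Greywater=7 Hollowpine=14 Ironridge=24 → close Ashgrove (overflow 14)
  22÷6 = 3 each, +1 to first 4
Round 2: Briarlake=8 Cedarfen=22 Elkhorn=20 Greywater=11 Hollowpine=17 Ironridge=27 → close Ironridge (overflow 15)
  27÷5 = 5 each, +1 to first 2
Round 3: Briarlake=14 Cedarfen=28 Elkhorn=25 Greywater=16 Hollowpine=22 → close Elkhorn (overflow 18)
  25÷4 = 6 each, +1 to first 1
Round 4: Briarlake=21 Cedarfen=34 Greywater=22 Hollowpine=28 → close Cedarfen (overflow 19)
  34÷3 = 11 each, +1 to first 1
Round 5: Briarlake=33 Greywater=33 Hollowpine=39 → close Greywater (overflow 28)
  33÷2 = 16 each, +1 to first 1
Round 6: Briarlake=50 Hollowpine=55 → close Hollowpine (overflow 44)
  55÷1 = 55 each, +1 to first 0

Closure order: Ashgrove, Ironridge, Elkhorn, Cedarfen, Greywater, Hollowpine
Last habitat: Briarlake with 105 animals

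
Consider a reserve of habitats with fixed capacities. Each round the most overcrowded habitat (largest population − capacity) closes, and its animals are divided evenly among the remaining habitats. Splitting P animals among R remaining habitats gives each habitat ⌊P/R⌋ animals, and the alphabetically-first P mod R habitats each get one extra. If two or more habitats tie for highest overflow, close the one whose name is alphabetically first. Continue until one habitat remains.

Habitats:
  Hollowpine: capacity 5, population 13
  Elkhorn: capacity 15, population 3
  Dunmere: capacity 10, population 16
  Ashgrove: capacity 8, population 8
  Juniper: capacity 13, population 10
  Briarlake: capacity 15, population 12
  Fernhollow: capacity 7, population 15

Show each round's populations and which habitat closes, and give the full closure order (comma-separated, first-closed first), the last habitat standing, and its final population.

Closure order: Fernhollow, Hollowpine, Dunmere, Ashgrove, Briarlake, Juniper
Last habitat: Elkhorn with 77 animals

Round 1: Ashgrove=8 Briarlake=12 Dunmere=16 Elkhorn=3 Fernhollow=15 Hollowpine=13 Juniper=10 → close Fernhollow (overflow 8)
  15÷6 = 2 each, +1 to first 3
Round 2: Ashgrove=11 Briarlake=15 Dunmere=19 Elkhorn=5 Hollowpine=15 Juniper=12 → close Hollowpine (overflow 10)
  15÷5 = 3 each, +1 to first 0
Round 3: Ashgrove=14 Briarlake=18 Dunmere=22 Elkhorn=8 Juniper=15 → close Dunmere (overflow 12)
  22÷4 = 5 each, +1 to first 2
Round 4: Ashgrove=20 Briarlake=24 Elkhorn=13 Juniper=20 → close Ashgrove (overflow 12)
  20÷3 = 6 each, +1 to first 2
Round 5: Briarlake=31 Elkhorn=20 Juniper=26 → close Briarlake (overflow 16)
  31÷2 = 15 each, +1 to first 1
Round 6: Elkhorn=36 Juniper=41 → close Juniper (overflow 28)
  41÷1 = 41 each, +1 to first 0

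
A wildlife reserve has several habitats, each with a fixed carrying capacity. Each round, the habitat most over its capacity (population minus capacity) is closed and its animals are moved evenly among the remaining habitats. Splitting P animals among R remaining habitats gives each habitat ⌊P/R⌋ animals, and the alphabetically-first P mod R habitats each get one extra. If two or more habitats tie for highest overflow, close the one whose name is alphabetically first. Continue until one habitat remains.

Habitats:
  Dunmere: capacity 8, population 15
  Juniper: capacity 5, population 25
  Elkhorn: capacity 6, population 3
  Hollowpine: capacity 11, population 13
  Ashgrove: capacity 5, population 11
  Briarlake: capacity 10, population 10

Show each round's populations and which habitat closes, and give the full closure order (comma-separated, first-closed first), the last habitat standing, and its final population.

Round 1: Ashgrove=11 Briarlake=10 Dunmere=15 Elkhorn=3 Hollowpine=13 Juniper=25 → close Juniper (overflow 20)
  25÷5 = 5 each, +1 to first 0
Round 2: Ashgrove=16 Briarlake=15 Dunmere=20 Elkhorn=8 Hollowpine=18 → close Dunmere (overflow 12)
  20÷4 = 5 each, +1 to first 0
Round 3: Ashgrove=21 Briarlake=20 Elkhorn=13 Hollowpine=23 → close Ashgrove (overflow 16)
  21÷3 = 7 each, +1 to first 0
Round 4: Briarlake=27 Elkhorn=20 Hollowpine=30 → close Hollowpine (overflow 19)
  30÷2 = 15 each, +1 to first 0
Round 5: Briarlake=42 Elkhorn=35 → close Briarlake (overflow 32)
  42÷1 = 42 each, +1 to first 0

Closure order: Juniper, Dunmere, Ashgrove, Hollowpine, Briarlake
Last habitat: Elkhorn with 77 animals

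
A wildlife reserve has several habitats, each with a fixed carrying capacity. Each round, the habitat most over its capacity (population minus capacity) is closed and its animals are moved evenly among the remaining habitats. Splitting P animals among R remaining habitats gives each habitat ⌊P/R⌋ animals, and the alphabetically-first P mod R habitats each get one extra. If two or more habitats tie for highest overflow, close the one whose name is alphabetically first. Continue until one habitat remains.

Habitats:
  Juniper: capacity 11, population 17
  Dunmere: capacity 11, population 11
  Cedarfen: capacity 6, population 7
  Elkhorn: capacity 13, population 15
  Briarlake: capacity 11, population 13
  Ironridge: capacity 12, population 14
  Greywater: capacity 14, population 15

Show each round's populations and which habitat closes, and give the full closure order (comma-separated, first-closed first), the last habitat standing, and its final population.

Closure order: Juniper, Briarlake, Cedarfen, Elkhorn, Dunmere, Greywater
Last habitat: Ironridge with 92 animals

Round 1: Briarlake=13 Cedarfen=7 Dunmere=11 Elkhorn=15 Greywater=15 Ironridge=14 Juniper=17 → close Juniper (overflow 6)
  17÷6 = 2 each, +1 to first 5
Round 2: Briarlake=16 Cedarfen=10 Dunmere=14 Elkhorn=18 Greywater=18 Ironridge=16 → close Briarlake (overflow 5)
  16÷5 = 3 each, +1 to first 1
Round 3: Cedarfen=14 Dunmere=17 Elkhorn=21 Greywater=21 Ironridge=19 → close Cedarfen (overflow 8)
  14÷4 = 3 each, +1 to first 2
Round 4: Dunmere=21 Elkhorn=25 Greywater=24 Ironridge=22 → close Elkhorn (overflow 12)
  25÷3 = 8 each, +1 to first 1
Round 5: Dunmere=30 Greywater=32 Ironridge=30 → close Dunmere (overflow 19)
  30÷2 = 15 each, +1 to first 0
Round 6: Greywater=47 Ironridge=45 → close Greywater (overflow 33)
  47÷1 = 47 each, +1 to first 0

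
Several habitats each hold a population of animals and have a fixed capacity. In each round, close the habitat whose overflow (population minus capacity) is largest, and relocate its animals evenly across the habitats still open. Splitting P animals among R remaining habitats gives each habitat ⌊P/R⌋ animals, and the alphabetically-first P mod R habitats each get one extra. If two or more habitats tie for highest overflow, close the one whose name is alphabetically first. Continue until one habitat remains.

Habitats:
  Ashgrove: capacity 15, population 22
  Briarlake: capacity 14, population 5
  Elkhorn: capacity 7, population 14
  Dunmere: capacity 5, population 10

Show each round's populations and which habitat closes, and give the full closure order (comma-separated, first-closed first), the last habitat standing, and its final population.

Closure order: Ashgrove, Elkhorn, Dunmere
Last habitat: Briarlake with 51 animals

Round 1: Ashgrove=22 Briarlake=5 Dunmere=10 Elkhorn=14 → close Ashgrove (overflow 7)
  22÷3 = 7 each, +1 to first 1
Round 2: Briarlake=13 Dunmere=17 Elkhorn=21 → close Elkhorn (overflow 14)
  21÷2 = 10 each, +1 to first 1
Round 3: Briarlake=24 Dunmere=27 → close Dunmere (overflow 22)
  27÷1 = 27 each, +1 to first 0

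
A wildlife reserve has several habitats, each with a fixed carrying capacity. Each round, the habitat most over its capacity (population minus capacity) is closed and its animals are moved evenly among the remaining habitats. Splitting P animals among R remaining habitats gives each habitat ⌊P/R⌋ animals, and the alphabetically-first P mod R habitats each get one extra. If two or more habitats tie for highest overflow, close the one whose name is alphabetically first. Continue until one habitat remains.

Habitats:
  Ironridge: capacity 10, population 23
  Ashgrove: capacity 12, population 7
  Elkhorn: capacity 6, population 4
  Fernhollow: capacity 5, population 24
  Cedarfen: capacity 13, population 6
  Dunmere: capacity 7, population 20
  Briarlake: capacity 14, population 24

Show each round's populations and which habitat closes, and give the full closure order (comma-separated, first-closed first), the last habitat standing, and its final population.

Closure order: Fernhollow, Dunmere, Ironridge, Briarlake, Elkhorn, Ashgrove
Last habitat: Cedarfen with 108 animals

Round 1: Ashgrove=7 Briarlake=24 Cedarfen=6 Dunmere=20 Elkhorn=4 Fernhollow=24 Ironridge=23 → close Fernhollow (overflow 19)
  24÷6 = 4 each, +1 to first 0
Round 2: Ashgrove=11 Briarlake=28 Cedarfen=10 Dunmere=24 Elkhorn=8 Ironridge=27 → close Dunmere (overflow 17)
  24÷5 = 4 each, +1 to first 4
Round 3: Ashgrove=16 Briarlake=33 Cedarfen=15 Elkhorn=13 Ironridge=31 → close Ironridge (overflow 21)
  31÷4 = 7 each, +1 to first 3
Round 4: Ashgrove=24 Briarlake=41 Cedarfen=23 Elkhorn=20 → close Briarlake (overflow 27)
  41÷3 = 13 each, +1 to first 2
Round 5: Ashgrove=38 Cedarfen=37 Elkhorn=33 → close Elkhorn (overflow 27)
  33÷2 = 16 each, +1 to first 1
Round 6: Ashgrove=55 Cedarfen=53 → close Ashgrove (overflow 43)
  55÷1 = 55 each, +1 to first 0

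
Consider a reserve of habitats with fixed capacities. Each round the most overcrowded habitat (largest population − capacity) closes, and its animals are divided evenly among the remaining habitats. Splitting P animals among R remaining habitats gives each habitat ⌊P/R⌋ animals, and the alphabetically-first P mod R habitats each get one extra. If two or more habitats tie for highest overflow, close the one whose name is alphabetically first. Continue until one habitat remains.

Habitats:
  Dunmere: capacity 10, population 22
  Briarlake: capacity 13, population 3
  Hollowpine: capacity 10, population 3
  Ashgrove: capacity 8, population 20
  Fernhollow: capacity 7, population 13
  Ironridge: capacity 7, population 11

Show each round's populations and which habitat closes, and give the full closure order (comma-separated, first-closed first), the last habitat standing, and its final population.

Closure order: Ashgrove, Dunmere, Fernhollow, Ironridge, Hollowpine
Last habitat: Briarlake with 72 animals

Round 1: Ashgrove=20 Briarlake=3 Dunmere=22 Fernhollow=13 Hollowpine=3 Ironridge=11 → close Ashgrove (overflow 12)
  20÷5 = 4 each, +1 to first 0
Round 2: Briarlake=7 Dunmere=26 Fernhollow=17 Hollowpine=7 Ironridge=15 → close Dunmere (overflow 16)
  26÷4 = 6 each, +1 to first 2
Round 3: Briarlake=14 Fernhollow=24 Hollowpine=13 Ironridge=21 → close Fernhollow (overflow 17)
  24÷3 = 8 each, +1 to first 0
Round 4: Briarlake=22 Hollowpine=21 Ironridge=29 → close Ironridge (overflow 22)
  29÷2 = 14 each, +1 to first 1
Round 5: Briarlake=37 Hollowpine=35 → close Hollowpine (overflow 25)
  35÷1 = 35 each, +1 to first 0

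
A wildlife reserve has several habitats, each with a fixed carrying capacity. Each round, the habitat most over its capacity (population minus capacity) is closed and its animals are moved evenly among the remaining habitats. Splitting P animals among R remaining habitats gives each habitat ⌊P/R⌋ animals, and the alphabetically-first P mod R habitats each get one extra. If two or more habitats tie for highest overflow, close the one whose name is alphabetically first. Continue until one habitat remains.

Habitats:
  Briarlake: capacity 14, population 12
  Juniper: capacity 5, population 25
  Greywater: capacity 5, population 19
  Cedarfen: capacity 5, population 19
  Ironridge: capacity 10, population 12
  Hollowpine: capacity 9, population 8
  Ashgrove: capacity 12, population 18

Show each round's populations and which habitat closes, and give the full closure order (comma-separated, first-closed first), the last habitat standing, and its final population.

Round 1: Ashgrove=18 Briarlake=12 Cedarfen=19 Greywater=19 Hollowpine=8 Ironridge=12 Juniper=25 → close Juniper (overflow 20)
  25÷6 = 4 each, +1 to first 1
Round 2: Ashgrove=23 Briarlake=16 Cedarfen=23 Greywater=23 Hollowpine=12 Ironridge=16 → close Cedarfen (overflow 18)
  23÷5 = 4 each, +1 to first 3
Round 3: Ashgrove=28 Briarlake=21 Greywater=28 Hollowpine=16 Ironridge=20 → close Greywater (overflow 23)
  28÷4 = 7 each, +1 to first 0
Round 4: Ashgrove=35 Briarlake=28 Hollowpine=23 Ironridge=27 → close Ashgrove (overflow 23)
  35÷3 = 11 each, +1 to first 2
Round 5: Briarlake=40 Hollowpine=35 Ironridge=38 → close Ironridge (overflow 28)
  38÷2 = 19 each, +1 to first 0
Round 6: Briarlake=59 Hollowpine=54 → close Briarlake (overflow 45)
  59÷1 = 59 each, +1 to first 0

Closure order: Juniper, Cedarfen, Greywater, Ashgrove, Ironridge, Briarlake
Last habitat: Hollowpine with 113 animals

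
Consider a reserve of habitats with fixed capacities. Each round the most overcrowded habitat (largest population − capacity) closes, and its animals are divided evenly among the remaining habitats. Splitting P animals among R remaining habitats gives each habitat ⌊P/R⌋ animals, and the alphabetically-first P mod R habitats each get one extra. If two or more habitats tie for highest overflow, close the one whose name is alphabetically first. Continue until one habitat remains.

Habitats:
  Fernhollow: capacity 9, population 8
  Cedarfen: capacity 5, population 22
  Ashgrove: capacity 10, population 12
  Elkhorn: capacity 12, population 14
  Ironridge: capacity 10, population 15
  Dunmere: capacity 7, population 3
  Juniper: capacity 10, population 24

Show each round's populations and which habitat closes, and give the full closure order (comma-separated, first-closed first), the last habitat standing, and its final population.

Round 1: Ashgrove=12 Cedarfen=22 Dunmere=3 Elkhorn=14 Fernhollow=8 Ironridge=15 Juniper=24 → close Cedarfen (overflow 17)
  22÷6 = 3 each, +1 to first 4
Round 2: Ashgrove=16 Dunmere=7 Elkhorn=18 Fernhollow=12 Ironridge=18 Juniper=27 → close Juniper (overflow 17)
  27÷5 = 5 each, +1 to first 2
Round 3: Ashgrove=22 Dunmere=13 Elkhorn=23 Fernhollow=17 Ironridge=23 → close Ironridge (overflow 13)
  23÷4 = 5 each, +1 to first 3
Round 4: Ashgrove=28 Dunmere=19 Elkhorn=29 Fernhollow=22 → close Ashgrove (overflow 18)
  28÷3 = 9 each, +1 to first 1
Round 5: Dunmere=29 Elkhorn=38 Fernhollow=31 → close Elkhorn (overflow 26)
  38÷2 = 19 each, +1 to first 0
Round 6: Dunmere=48 Fernhollow=50 → close Dunmere (overflow 41)
  48÷1 = 48 each, +1 to first 0

Closure order: Cedarfen, Juniper, Ironridge, Ashgrove, Elkhorn, Dunmere
Last habitat: Fernhollow with 98 animals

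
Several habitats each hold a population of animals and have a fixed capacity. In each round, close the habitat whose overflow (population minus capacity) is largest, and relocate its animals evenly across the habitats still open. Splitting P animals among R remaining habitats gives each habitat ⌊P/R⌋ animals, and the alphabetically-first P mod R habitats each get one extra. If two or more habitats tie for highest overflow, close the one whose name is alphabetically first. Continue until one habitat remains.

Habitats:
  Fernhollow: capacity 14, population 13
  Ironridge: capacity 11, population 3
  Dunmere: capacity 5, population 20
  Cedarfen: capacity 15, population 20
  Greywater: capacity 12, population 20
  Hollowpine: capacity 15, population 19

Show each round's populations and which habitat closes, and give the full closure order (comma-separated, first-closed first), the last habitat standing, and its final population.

Closure order: Dunmere, Greywater, Cedarfen, Hollowpine, Fernhollow
Last habitat: Ironridge with 95 animals

Round 1: Cedarfen=20 Dunmere=20 Fernhollow=13 Greywater=20 Hollowpine=19 Ironridge=3 → close Dunmere (overflow 15)
  20÷5 = 4 each, +1 to first 0
Round 2: Cedarfen=24 Fernhollow=17 Greywater=24 Hollowpine=23 Ironridge=7 → close Greywater (overflow 12)
  24÷4 = 6 each, +1 to first 0
Round 3: Cedarfen=30 Fernhollow=23 Hollowpine=29 Ironridge=13 → close Cedarfen (overflow 15)
  30÷3 = 10 each, +1 to first 0
Round 4: Fernhollow=33 Hollowpine=39 Ironridge=23 → close Hollowpine (overflow 24)
  39÷2 = 19 each, +1 to first 1
Round 5: Fernhollow=53 Ironridge=42 → close Fernhollow (overflow 39)
  53÷1 = 53 each, +1 to first 0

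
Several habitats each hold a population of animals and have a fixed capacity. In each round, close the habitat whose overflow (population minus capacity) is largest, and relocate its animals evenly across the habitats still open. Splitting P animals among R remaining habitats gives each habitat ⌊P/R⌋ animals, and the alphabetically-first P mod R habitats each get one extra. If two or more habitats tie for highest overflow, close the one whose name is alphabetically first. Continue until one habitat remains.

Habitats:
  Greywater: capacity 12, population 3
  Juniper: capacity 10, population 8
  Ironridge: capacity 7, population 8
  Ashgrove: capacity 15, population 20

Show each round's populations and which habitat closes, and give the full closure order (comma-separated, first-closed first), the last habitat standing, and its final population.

Round 1: Ashgrove=20 Greywater=3 Ironridge=8 Juniper=8 → close Ashgrove (overflow 5)
  20÷3 = 6 each, +1 to first 2
Round 2: Greywater=10 Ironridge=15 Juniper=14 → close Ironridge (overflow 8)
  15÷2 = 7 each, +1 to first 1
Round 3: Greywater=18 Juniper=21 → close Juniper (overflow 11)
  21÷1 = 21 each, +1 to first 0

Closure order: Ashgrove, Ironridge, Juniper
Last habitat: Greywater with 39 animals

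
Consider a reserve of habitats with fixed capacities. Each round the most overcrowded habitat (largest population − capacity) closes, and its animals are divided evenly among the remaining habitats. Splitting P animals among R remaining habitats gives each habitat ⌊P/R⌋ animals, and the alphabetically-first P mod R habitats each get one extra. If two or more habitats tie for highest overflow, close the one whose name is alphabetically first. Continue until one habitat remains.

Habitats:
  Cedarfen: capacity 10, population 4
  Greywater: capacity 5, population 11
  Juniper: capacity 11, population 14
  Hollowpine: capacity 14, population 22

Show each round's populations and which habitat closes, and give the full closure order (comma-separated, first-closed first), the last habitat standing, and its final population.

Round 1: Cedarfen=4 Greywater=11 Hollowpine=22 Juniper=14 → close Hollowpine (overflow 8)
  22÷3 = 7 each, +1 to first 1
Round 2: Cedarfen=12 Greywater=18 Juniper=21 → close Greywater (overflow 13)
  18÷2 = 9 each, +1 to first 0
Round 3: Cedarfen=21 Juniper=30 → close Juniper (overflow 19)
  30÷1 = 30 each, +1 to first 0

Closure order: Hollowpine, Greywater, Juniper
Last habitat: Cedarfen with 51 animals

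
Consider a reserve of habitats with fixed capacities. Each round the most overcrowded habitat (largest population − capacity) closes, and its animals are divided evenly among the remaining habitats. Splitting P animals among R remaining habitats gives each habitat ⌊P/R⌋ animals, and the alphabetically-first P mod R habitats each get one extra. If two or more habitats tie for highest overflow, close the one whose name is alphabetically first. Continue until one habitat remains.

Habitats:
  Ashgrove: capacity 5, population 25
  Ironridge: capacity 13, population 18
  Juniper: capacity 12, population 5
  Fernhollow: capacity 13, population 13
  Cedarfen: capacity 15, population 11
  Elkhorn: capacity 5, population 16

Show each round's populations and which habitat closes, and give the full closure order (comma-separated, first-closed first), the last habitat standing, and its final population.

Round 1: Ashgrove=25 Cedarfen=11 Elkhorn=16 Fernhollow=13 Ironridge=18 Juniper=5 → close Ashgrove (overflow 20)
  25÷5 = 5 each, +1 to first 0
Round 2: Cedarfen=16 Elkhorn=21 Fernhollow=18 Ironridge=23 Juniper=10 → close Elkhorn (overflow 16)
  21÷4 = 5 each, +1 to first 1
Round 3: Cedarfen=22 Fernhollow=23 Ironridge=28 Juniper=15 → close Ironridge (overflow 15)
  28÷3 = 9 each, +1 to first 1
Round 4: Cedarfen=32 Fernhollow=32 Juniper=24 → close Fernhollow (overflow 19)
  32÷2 = 16 each, +1 to first 0
Round 5: Cedarfen=48 Juniper=40 → close Cedarfen (overflow 33)
  48÷1 = 48 each, +1 to first 0

Closure order: Ashgrove, Elkhorn, Ironridge, Fernhollow, Cedarfen
Last habitat: Juniper with 88 animals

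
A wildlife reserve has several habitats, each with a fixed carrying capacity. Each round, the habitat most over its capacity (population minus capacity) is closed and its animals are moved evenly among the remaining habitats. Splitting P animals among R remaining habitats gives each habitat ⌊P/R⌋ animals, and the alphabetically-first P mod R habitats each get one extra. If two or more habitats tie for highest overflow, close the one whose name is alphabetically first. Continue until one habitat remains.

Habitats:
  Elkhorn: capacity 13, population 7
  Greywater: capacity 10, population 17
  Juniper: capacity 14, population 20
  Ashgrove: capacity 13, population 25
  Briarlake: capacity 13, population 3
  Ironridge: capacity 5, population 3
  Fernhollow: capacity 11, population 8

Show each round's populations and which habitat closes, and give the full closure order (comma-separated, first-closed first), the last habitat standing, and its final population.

Closure order: Ashgrove, Greywater, Juniper, Ironridge, Fernhollow, Elkhorn
Last habitat: Briarlake with 83 animals

Round 1: Ashgrove=25 Briarlake=3 Elkhorn=7 Fernhollow=8 Greywater=17 Ironridge=3 Juniper=20 → close Ashgrove (overflow 12)
  25÷6 = 4 each, +1 to first 1
Round 2: Briarlake=8 Elkhorn=11 Fernhollow=12 Greywater=21 Ironridge=7 Juniper=24 → close Greywater (overflow 11)
  21÷5 = 4 each, +1 to first 1
Round 3: Briarlake=13 Elkhorn=15 Fernhollow=16 Ironridge=11 Juniper=28 → close Juniper (overflow 14)
  28÷4 = 7 each, +1 to first 0
Round 4: Briarlake=20 Elkhorn=22 Fernhollow=23 Ironridge=18 → close Ironridge (overflow 13)
  18÷3 = 6 each, +1 to first 0
Round 5: Briarlake=26 Elkhorn=28 Fernhollow=29 → close Fernhollow (overflow 18)
  29÷2 = 14 each, +1 to first 1
Round 6: Briarlake=41 Elkhorn=42 → close Elkhorn (overflow 29)
  42÷1 = 42 each, +1 to first 0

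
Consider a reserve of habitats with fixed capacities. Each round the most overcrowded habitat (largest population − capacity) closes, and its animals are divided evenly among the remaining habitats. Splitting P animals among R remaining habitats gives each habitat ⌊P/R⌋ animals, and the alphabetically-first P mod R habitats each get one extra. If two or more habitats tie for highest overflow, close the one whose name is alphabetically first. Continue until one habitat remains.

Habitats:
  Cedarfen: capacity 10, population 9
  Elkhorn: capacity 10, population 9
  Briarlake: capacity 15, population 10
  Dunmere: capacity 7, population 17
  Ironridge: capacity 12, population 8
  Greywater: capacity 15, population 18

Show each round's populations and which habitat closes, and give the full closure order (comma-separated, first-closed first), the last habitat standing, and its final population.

Closure order: Dunmere, Greywater, Cedarfen, Elkhorn, Briarlake
Last habitat: Ironridge with 71 animals

Round 1: Briarlake=10 Cedarfen=9 Dunmere=17 Elkhorn=9 Greywater=18 Ironridge=8 → close Dunmere (overflow 10)
  17÷5 = 3 each, +1 to first 2
Round 2: Briarlake=14 Cedarfen=13 Elkhorn=12 Greywater=21 Ironridge=11 → close Greywater (overflow 6)
  21÷4 = 5 each, +1 to first 1
Round 3: Briarlake=20 Cedarfen=18 Elkhorn=17 Ironridge=16 → close Cedarfen (overflow 8)
  18÷3 = 6 each, +1 to first 0
Round 4: Briarlake=26 Elkhorn=23 Ironridge=22 → close Elkhorn (overflow 13)
  23÷2 = 11 each, +1 to first 1
Round 5: Briarlake=38 Ironridge=33 → close Briarlake (overflow 23)
  38÷1 = 38 each, +1 to first 0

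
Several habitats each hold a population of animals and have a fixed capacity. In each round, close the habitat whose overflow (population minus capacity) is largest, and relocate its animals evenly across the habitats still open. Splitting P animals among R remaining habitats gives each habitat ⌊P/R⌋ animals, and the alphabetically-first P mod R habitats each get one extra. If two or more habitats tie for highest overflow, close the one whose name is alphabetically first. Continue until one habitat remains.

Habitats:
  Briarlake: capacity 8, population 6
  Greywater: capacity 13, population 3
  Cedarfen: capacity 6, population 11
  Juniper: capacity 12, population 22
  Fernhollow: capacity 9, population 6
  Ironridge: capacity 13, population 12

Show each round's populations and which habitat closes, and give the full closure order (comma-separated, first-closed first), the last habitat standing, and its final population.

Closure order: Juniper, Cedarfen, Briarlake, Ironridge, Fernhollow
Last habitat: Greywater with 60 animals

Round 1: Briarlake=6 Cedarfen=11 Fernhollow=6 Greywater=3 Ironridge=12 Juniper=22 → close Juniper (overflow 10)
  22÷5 = 4 each, +1 to first 2
Round 2: Briarlake=11 Cedarfen=16 Fernhollow=10 Greywater=7 Ironridge=16 → close Cedarfen (overflow 10)
  16÷4 = 4 each, +1 to first 0
Round 3: Briarlake=15 Fernhollow=14 Greywater=11 Ironridge=20 → close Briarlake (overflow 7)
  15÷3 = 5 each, +1 to first 0
Round 4: Fernhollow=19 Greywater=16 Ironridge=25 → close Ironridge (overflow 12)
  25÷2 = 12 each, +1 to first 1
Round 5: Fernhollow=32 Greywater=28 → close Fernhollow (overflow 23)
  32÷1 = 32 each, +1 to first 0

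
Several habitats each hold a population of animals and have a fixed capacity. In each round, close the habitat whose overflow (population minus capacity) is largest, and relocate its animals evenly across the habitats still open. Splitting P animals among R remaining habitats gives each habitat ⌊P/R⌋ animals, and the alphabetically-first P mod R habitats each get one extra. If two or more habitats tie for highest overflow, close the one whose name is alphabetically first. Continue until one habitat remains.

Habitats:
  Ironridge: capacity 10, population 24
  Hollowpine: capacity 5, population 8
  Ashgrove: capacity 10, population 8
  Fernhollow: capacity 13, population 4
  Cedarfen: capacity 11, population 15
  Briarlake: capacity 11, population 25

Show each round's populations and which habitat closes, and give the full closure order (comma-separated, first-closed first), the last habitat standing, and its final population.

Round 1: Ashgrove=8 Briarlake=25 Cedarfen=15 Fernhollow=4 Hollowpine=8 Ironridge=24 → close Briarlake (overflow 14)
  25÷5 = 5 each, +1 to first 0
Round 2: Ashgrove=13 Cedarfen=20 Fernhollow=9 Hollowpine=13 Ironridge=29 → close Ironridge (overflow 19)
  29÷4 = 7 each, +1 to first 1
Round 3: Ashgrove=21 Cedarfen=27 Fernhollow=16 Hollowpine=20 → close Cedarfen (overflow 16)
  27÷3 = 9 each, +1 to first 0
Round 4: Ashgrove=30 Fernhollow=25 Hollowpine=29 → close Hollowpine (overflow 24)
  29÷2 = 14 each, +1 to first 1
Round 5: Ashgrove=45 Fernhollow=39 → close Ashgrove (overflow 35)
  45÷1 = 45 each, +1 to first 0

Closure order: Briarlake, Ironridge, Cedarfen, Hollowpine, Ashgrove
Last habitat: Fernhollow with 84 animals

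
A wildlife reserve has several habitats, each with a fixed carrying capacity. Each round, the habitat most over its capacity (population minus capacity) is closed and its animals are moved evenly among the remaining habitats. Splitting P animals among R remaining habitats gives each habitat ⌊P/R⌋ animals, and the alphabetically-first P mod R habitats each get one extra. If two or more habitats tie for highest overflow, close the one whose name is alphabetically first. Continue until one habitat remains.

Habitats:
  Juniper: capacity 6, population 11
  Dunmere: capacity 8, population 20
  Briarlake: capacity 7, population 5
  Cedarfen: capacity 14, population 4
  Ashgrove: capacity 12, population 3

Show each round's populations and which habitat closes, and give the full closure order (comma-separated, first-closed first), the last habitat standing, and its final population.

Closure order: Dunmere, Juniper, Briarlake, Ashgrove
Last habitat: Cedarfen with 43 animals

Round 1: Ashgrove=3 Briarlake=5 Cedarfen=4 Dunmere=20 Juniper=11 → close Dunmere (overflow 12)
  20÷4 = 5 each, +1 to first 0
Round 2: Ashgrove=8 Briarlake=10 Cedarfen=9 Juniper=16 → close Juniper (overflow 10)
  16÷3 = 5 each, +1 to first 1
Round 3: Ashgrove=14 Briarlake=15 Cedarfen=14 → close Briarlake (overflow 8)
  15÷2 = 7 each, +1 to first 1
Round 4: Ashgrove=22 Cedarfen=21 → close Ashgrove (overflow 10)
  22÷1 = 22 each, +1 to first 0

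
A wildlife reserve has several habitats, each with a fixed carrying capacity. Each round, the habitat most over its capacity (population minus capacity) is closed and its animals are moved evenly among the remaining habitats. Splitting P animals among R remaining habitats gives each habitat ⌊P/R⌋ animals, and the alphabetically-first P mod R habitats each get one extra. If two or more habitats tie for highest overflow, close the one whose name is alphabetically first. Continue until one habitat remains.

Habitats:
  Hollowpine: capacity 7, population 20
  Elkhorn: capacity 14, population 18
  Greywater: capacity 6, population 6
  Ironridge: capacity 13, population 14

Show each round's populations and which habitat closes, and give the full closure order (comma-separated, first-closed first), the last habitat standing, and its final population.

Closure order: Hollowpine, Elkhorn, Greywater
Last habitat: Ironridge with 58 animals

Round 1: Elkhorn=18 Greywater=6 Hollowpine=20 Ironridge=14 → close Hollowpine (overflow 13)
  20÷3 = 6 each, +1 to first 2
Round 2: Elkhorn=25 Greywater=13 Ironridge=20 → close Elkhorn (overflow 11)
  25÷2 = 12 each, +1 to first 1
Round 3: Greywater=26 Ironridge=32 → close Greywater (overflow 20)
  26÷1 = 26 each, +1 to first 0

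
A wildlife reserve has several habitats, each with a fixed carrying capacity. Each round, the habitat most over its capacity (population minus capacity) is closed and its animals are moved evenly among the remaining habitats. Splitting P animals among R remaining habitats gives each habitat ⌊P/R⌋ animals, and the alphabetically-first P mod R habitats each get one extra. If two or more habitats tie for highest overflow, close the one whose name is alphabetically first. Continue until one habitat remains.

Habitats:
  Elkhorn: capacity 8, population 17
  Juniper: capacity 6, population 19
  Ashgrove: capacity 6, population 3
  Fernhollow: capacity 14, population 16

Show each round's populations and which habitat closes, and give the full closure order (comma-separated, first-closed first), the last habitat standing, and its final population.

Closure order: Juniper, Elkhorn, Fernhollow
Last habitat: Ashgrove with 55 animals

Round 1: Ashgrove=3 Elkhorn=17 Fernhollow=16 Juniper=19 → close Juniper (overflow 13)
  19÷3 = 6 each, +1 to first 1
Round 2: Ashgrove=10 Elkhorn=23 Fernhollow=22 → close Elkhorn (overflow 15)
  23÷2 = 11 each, +1 to first 1
Round 3: Ashgrove=22 Fernhollow=33 → close Fernhollow (overflow 19)
  33÷1 = 33 each, +1 to first 0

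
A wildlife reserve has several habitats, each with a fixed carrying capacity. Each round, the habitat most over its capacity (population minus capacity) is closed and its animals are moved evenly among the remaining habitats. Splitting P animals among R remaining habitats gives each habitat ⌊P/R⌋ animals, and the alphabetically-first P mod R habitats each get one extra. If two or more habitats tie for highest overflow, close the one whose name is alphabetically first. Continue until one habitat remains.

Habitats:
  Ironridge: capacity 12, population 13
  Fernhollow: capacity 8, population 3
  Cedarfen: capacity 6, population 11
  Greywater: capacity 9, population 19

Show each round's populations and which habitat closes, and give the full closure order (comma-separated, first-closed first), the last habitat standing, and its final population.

Closure order: Greywater, Cedarfen, Ironridge
Last habitat: Fernhollow with 46 animals

Round 1: Cedarfen=11 Fernhollow=3 Greywater=19 Ironridge=13 → close Greywater (overflow 10)
  19÷3 = 6 each, +1 to first 1
Round 2: Cedarfen=18 Fernhollow=9 Ironridge=19 → close Cedarfen (overflow 12)
  18÷2 = 9 each, +1 to first 0
Round 3: Fernhollow=18 Ironridge=28 → close Ironridge (overflow 16)
  28÷1 = 28 each, +1 to first 0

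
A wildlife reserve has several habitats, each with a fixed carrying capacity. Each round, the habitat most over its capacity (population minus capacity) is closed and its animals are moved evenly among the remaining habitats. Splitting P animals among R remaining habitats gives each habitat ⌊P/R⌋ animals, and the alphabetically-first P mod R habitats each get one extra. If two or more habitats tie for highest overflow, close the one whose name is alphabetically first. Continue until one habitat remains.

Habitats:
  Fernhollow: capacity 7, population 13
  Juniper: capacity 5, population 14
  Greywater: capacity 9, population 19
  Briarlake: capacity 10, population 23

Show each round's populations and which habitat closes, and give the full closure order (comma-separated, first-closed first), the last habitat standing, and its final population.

Closure order: Briarlake, Greywater, Juniper
Last habitat: Fernhollow with 69 animals

Round 1: Briarlake=23 Fernhollow=13 Greywater=19 Juniper=14 → close Briarlake (overflow 13)
  23÷3 = 7 each, +1 to first 2
Round 2: Fernhollow=21 Greywater=27 Juniper=21 → close Greywater (overflow 18)
  27÷2 = 13 each, +1 to first 1
Round 3: Fernhollow=35 Juniper=34 → close Juniper (overflow 29)
  34÷1 = 34 each, +1 to first 0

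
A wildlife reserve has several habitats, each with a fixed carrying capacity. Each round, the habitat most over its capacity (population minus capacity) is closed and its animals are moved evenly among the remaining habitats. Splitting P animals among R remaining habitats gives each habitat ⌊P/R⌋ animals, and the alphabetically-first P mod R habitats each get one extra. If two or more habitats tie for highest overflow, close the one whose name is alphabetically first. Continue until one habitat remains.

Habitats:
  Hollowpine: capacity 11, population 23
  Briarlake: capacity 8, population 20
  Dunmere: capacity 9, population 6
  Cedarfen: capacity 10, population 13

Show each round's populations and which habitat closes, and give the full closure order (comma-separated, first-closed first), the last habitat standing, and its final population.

Round 1: Briarlake=20 Cedarfen=13 Dunmere=6 Hollowpine=23 → close Briarlake (overflow 12)
  20÷3 = 6 each, +1 to first 2
Round 2: Cedarfen=20 Dunmere=13 Hollowpine=29 → close Hollowpine (overflow 18)
  29÷2 = 14 each, +1 to first 1
Round 3: Cedarfen=35 Dunmere=27 → close Cedarfen (overflow 25)
  35÷1 = 35 each, +1 to first 0

Closure order: Briarlake, Hollowpine, Cedarfen
Last habitat: Dunmere with 62 animals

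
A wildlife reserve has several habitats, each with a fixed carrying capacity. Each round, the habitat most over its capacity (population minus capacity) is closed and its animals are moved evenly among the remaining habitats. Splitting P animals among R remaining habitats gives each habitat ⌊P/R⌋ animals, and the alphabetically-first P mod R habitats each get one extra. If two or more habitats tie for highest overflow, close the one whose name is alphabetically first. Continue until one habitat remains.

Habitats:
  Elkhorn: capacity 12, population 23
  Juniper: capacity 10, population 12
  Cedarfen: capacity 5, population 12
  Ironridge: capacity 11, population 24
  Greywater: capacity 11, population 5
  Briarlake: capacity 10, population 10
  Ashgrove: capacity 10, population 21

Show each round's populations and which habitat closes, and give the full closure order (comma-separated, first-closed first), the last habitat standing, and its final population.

Closure order: Ironridge, Ashgrove, Elkhorn, Cedarfen, Juniper, Briarlake
Last habitat: Greywater with 107 animals

Round 1: Ashgrove=21 Briarlake=10 Cedarfen=12 Elkhorn=23 Greywater=5 Ironridge=24 Juniper=12 → close Ironridge (overflow 13)
  24÷6 = 4 each, +1 to first 0
Round 2: Ashgrove=25 Briarlake=14 Cedarfen=16 Elkhorn=27 Greywater=9 Juniper=16 → close Ashgrove (overflow 15)
  25÷5 = 5 each, +1 to first 0
Round 3: Briarlake=19 Cedarfen=21 Elkhorn=32 Greywater=14 Juniper=21 → close Elkhorn (overflow 20)
  32÷4 = 8 each, +1 to first 0
Round 4: Briarlake=27 Cedarfen=29 Greywater=22 Juniper=29 → close Cedarfen (overflow 24)
  29÷3 = 9 each, +1 to first 2
Round 5: Briarlake=37 Greywater=32 Juniper=38 → close Juniper (overflow 28)
  38÷2 = 19 each, +1 to first 0
Round 6: Briarlake=56 Greywater=51 → close Briarlake (overflow 46)
  56÷1 = 56 each, +1 to first 0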